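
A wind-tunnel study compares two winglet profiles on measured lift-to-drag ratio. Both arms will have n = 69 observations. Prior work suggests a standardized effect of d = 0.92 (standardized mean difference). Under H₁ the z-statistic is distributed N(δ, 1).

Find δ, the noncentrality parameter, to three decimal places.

δ ≈ 5.404

δ = d·√(n/2) = 0.92 × √(69/2) = 5.4038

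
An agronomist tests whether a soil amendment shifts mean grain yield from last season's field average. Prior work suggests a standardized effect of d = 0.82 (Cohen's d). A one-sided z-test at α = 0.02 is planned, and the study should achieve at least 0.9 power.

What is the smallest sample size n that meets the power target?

Set Φ(δ − 2.054) = 0.9; then δ − 2.054 = Φ⁻¹(0.9) = 1.282, giving δ = 3.335.
δ = d·√n ⇒ n = (δ/d)² = (3.335 / 0.82)² = 16.54.
Round up to the next whole unit.

n = 17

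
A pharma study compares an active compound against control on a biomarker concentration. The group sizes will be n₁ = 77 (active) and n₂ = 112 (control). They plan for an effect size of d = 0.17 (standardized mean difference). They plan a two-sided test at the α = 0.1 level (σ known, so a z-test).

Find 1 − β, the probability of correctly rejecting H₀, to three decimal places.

Noncentrality parameter: δ = d / √(1/n₁ + 1/n₂) = 0.17 / √(1/77 + 1/112) = 1.1483
Two-sided α = 0.1 → critical value z_{0.05} = 1.645.
Power = Φ(δ − 1.645) + Φ(−δ − 1.645) = Φ(-0.497) + Φ(-2.793) = 0.3098 + 0.0026 = 0.3124.

Power ≈ 0.312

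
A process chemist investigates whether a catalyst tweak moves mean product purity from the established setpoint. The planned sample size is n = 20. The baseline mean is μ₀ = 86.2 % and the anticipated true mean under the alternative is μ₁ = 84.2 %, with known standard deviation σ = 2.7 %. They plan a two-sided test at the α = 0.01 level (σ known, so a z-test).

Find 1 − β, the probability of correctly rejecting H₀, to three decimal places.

Standardized effect: d = |μ₁ − μ₀| / σ = |84.2 − 86.2| / 2.7 = 0.7407
Noncentrality parameter: δ = d·√n = 0.7407 × √20 = 3.3127
Critical value for a two-sided test at α = 0.01: z_{α/2} = 2.576.
Power = Φ(δ − 2.576) + Φ(−δ − 2.576) = Φ(0.737) + Φ(-5.889) = 0.7694 + 0.0000 = 0.7694.

Power ≈ 0.769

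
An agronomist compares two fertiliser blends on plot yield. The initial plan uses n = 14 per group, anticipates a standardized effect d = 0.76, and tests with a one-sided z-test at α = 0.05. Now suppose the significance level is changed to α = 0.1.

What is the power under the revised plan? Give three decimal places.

δ = d·√(n/2) = 0.76 × √(14/2) = 2.0108 (unchanged). New critical value: z_{0.1} = 1.282.
Revised power = Φ(δ − 1.282) = Φ(0.729) = 0.7671.

Power ≈ 0.767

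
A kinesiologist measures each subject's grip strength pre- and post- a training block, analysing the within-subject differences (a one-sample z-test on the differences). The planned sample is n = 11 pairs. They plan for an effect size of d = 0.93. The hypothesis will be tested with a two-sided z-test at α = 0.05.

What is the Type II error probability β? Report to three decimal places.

Noncentrality parameter: δ = d·√n = 0.93 × √11 = 3.0845
Two-sided α = 0.05 → critical value z_{0.025} = 1.960.
Power = Φ(δ − 1.960) + Φ(−δ − 1.960) = Φ(1.124) + Φ(-5.044) = 0.8696 + 0.0000 = 0.8696.
Type II error: β = 1 − power = 1 − 0.8696 = 0.1304.

β ≈ 0.130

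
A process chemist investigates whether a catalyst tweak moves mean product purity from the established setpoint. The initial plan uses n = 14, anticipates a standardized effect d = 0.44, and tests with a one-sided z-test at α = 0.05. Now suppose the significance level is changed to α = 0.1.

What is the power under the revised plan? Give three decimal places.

Power ≈ 0.642

δ = d·√n = 0.44 × √14 = 1.6463 (unchanged). New critical value: z_{0.1} = 1.282.
Revised power = Φ(δ − 1.282) = Φ(0.365) = 0.6424.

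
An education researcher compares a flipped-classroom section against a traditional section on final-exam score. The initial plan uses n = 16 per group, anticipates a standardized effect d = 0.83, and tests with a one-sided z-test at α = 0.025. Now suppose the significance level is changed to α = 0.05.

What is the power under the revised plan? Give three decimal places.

δ = d·√(n/2) = 0.83 × √(16/2) = 2.3476 (unchanged). New critical value: z_{0.05} = 1.645.
Revised power = P(Z > 1.645 − δ) = Φ(0.703) = 0.7589.

Power ≈ 0.759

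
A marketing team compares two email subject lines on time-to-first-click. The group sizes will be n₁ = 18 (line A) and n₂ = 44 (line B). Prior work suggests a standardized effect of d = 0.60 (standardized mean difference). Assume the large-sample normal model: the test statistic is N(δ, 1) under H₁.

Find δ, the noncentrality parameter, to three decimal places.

δ = d / √(1/n₁ + 1/n₂) = 0.60 / √(1/18 + 1/44) = 2.1445

δ ≈ 2.144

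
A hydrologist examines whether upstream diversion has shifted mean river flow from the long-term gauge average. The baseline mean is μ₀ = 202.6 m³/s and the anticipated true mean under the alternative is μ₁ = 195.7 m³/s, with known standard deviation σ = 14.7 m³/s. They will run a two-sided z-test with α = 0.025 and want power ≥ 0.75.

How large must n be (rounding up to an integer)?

n = 39

Standardized effect: d = |μ₁ − μ₀| / σ = |195.7 − 202.6| / 14.7 = 0.4694
Set Φ(δ − 2.241) = 0.75; then δ − 2.241 = Φ⁻¹(0.75) = 0.674, giving δ = 2.916.
(Ignoring the negligible lower-tail rejection probability gives the usual closed-form inversion.)
δ = d·√n ⇒ n = (δ/d)² = (2.916 / 0.4694)² = 38.59.
Rounding up, n = 39.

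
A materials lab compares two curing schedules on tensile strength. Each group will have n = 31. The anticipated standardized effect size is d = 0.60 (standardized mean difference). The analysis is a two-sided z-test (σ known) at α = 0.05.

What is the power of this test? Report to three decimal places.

Power ≈ 0.656

Noncentrality parameter: δ = d·√(n/2) = 0.60 × √(31/2) = 2.3622
Critical value for a two-sided test at α = 0.05: z_{α/2} = 1.960.
Power = Φ(δ − 1.960) + Φ(−δ − 1.960) = Φ(0.402) + Φ(-4.322) = 0.6562 + 0.0000 = 0.6563.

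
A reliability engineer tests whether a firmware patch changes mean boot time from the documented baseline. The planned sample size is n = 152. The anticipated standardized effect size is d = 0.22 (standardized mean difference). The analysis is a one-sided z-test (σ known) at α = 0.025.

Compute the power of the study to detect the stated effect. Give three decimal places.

Power ≈ 0.774

Noncentrality parameter: δ = d·√n = 0.22 × √152 = 2.7123
Critical value for a one-sided test at α = 0.025: z_α = 1.960.
Power = P(Z > 1.960 − δ) = Φ(0.752) = 0.7741.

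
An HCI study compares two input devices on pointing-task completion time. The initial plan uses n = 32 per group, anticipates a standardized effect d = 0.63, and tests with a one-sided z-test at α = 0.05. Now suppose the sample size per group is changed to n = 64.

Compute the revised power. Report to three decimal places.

With n = 64 per group: δ = d·√(n/2) = 0.63 × √(64/2) = 3.5638. Critical value z_{0.05} = 1.645.
Revised power = P(Z > 1.645 − δ) = Φ(1.919) = 0.9725.

Power ≈ 0.973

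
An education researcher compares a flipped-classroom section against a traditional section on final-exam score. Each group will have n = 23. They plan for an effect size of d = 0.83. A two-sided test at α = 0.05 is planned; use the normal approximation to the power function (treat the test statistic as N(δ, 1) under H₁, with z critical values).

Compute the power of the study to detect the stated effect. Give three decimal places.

Noncentrality parameter: δ = d·√(n/2) = 0.83 × √(23/2) = 2.8147
Two-sided α = 0.05 → critical value z_{0.025} = 1.960.
Power = Φ(δ − 1.960) + Φ(−δ − 1.960) = Φ(0.855) + Φ(-4.775) = 0.8036 + 0.0000 = 0.8036.

Power ≈ 0.804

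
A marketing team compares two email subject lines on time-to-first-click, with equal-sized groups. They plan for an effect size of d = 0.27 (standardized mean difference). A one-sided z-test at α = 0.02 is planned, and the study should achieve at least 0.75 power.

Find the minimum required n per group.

Set Φ(δ − 2.054) = 0.75; then δ − 2.054 = Φ⁻¹(0.75) = 0.674, giving δ = 2.728.
δ = d·√(n/2) ⇒ n = 2(δ/d)² = 2 × (2.728 / 0.27)² = 204.21.
Rounding up, n = 205 per group.

n = 205 per group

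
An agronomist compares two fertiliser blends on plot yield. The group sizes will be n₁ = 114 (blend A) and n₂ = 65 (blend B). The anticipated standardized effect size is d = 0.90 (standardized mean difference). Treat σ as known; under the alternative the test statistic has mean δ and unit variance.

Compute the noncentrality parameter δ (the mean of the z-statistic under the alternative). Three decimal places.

The noncentrality parameter scales effect size by the design's sample-size factor: δ = d / √(1/n₁ + 1/n₂) = 0.90 / √(1/114 + 1/65) = 5.7906

δ ≈ 5.791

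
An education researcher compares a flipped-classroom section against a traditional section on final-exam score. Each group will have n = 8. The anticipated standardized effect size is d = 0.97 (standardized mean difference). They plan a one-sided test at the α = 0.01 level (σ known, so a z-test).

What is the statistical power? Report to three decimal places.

Noncentrality parameter: δ = d·√(n/2) = 0.97 × √(8/2) = 1.9400
One-sided α = 0.01 → critical value z_{0.01} = 2.326.
Power = P(Z > 2.326 − δ) = Φ(-0.386) = 0.3496.

Power ≈ 0.350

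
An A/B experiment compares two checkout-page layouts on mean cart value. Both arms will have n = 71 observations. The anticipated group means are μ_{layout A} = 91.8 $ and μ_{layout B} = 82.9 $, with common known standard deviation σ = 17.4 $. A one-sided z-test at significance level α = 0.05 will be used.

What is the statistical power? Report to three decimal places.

Power ≈ 0.920

Standardized effect: d = |μ_{layout A} − μ_{layout B}| / σ = |91.8 − 82.9| / 17.4 = 0.5115
Noncentrality parameter: δ = d·√(n/2) = 0.5115 × √(71/2) = 3.0476
Critical value for a one-sided test at α = 0.05: z_α = 1.645.
Power = P(Z > 1.645 − δ) = Φ(1.403) = 0.9197.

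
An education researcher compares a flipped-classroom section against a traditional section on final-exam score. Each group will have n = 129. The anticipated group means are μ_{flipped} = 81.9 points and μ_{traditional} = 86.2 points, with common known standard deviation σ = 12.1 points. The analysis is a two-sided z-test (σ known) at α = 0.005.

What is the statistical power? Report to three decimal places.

Standardized effect: d = |μ_{flipped} − μ_{traditional}| / σ = |81.9 − 86.2| / 12.1 = 0.3554
Noncentrality parameter: δ = d·√(n/2) = 0.3554 × √(129/2) = 2.8541
Two-sided α = 0.005 → critical value z_{0.0025} = 2.807.
Power = Φ(δ − 2.807) + Φ(−δ − 2.807) = Φ(0.047) + Φ(-5.661) = 0.5188 + 0.0000 = 0.5188.

Power ≈ 0.519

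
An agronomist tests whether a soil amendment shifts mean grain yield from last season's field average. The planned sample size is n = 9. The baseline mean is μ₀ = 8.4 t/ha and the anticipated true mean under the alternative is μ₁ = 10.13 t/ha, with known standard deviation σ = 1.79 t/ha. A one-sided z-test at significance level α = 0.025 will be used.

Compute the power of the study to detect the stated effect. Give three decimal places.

Standardized effect: d = |μ₁ − μ₀| / σ = |10.13 − 8.4| / 1.79 = 0.9665
Noncentrality parameter: δ = d·√n = 0.9665 × √9 = 2.8994
One-sided α = 0.025 → critical value z_{0.025} = 1.960.
Power = Φ(δ − 1.960) = Φ(0.939) = 0.8263.

Power ≈ 0.826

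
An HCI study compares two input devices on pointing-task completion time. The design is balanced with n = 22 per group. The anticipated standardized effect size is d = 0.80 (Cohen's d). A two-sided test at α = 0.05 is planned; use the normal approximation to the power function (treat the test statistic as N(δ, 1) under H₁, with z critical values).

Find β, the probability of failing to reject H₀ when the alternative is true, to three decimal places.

Noncentrality parameter: δ = d·√(n/2) = 0.80 × √(22/2) = 2.6533
Two-sided α = 0.05 → critical value z_{0.025} = 1.960.
Power = Φ(δ − 1.960) + Φ(−δ − 1.960) = Φ(0.693) + Φ(-4.613) = 0.7560 + 0.0000 = 0.7560.
Type II error: β = 1 − power = 1 − 0.7560 = 0.2440.

β ≈ 0.244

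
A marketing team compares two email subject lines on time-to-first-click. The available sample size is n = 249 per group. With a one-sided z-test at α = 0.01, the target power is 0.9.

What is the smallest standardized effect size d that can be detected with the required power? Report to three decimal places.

d ≈ 0.323

Required noncentrality: δ = z_{0.01} + z_{0.10} = 2.326 + 1.282 = 3.608.
δ = d·√(n/2) ⇒ d = δ/√(n/2) = 3.608/√(249/2) = 0.3233.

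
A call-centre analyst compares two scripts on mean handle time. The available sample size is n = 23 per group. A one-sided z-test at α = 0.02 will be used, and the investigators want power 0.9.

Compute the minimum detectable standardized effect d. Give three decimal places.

d ≈ 0.984

Required noncentrality: δ = z_{0.02} + z_{0.10} = 2.054 + 1.282 = 3.335.
δ = d·√(n/2) ⇒ d = δ/√(n/2) = 3.335/√(23/2) = 0.9835.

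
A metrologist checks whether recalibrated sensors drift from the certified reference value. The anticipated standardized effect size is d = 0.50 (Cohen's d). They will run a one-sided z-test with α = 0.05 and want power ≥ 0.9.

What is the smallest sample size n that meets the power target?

n = 35

For power 0.9 need Φ(δ − z_{0.05}) = 0.9, so δ = z_{0.05} + z_{0.10} = 1.645 + 1.282 = 2.926.
δ = d·√n ⇒ n = (δ/d)² = (2.926 / 0.50)² = 34.26.
Round up to the next whole unit.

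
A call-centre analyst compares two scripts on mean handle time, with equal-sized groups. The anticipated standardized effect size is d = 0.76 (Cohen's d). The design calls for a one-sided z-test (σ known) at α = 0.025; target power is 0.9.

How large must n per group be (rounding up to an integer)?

n = 37 per group

Set Φ(δ − 1.960) = 0.9; then δ − 1.960 = Φ⁻¹(0.9) = 1.282, giving δ = 3.242.
δ = d·√(n/2) ⇒ n = 2(δ/d)² = 2 × (3.242 / 0.76)² = 36.38.
Rounding up, n = 37 per group.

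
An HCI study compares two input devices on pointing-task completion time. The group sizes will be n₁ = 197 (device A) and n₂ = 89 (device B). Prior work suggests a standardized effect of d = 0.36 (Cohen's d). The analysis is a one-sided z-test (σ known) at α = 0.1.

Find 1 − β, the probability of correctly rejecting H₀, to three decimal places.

Power ≈ 0.938

Noncentrality parameter: δ = d / √(1/n₁ + 1/n₂) = 0.36 / √(1/197 + 1/89) = 2.8187
Critical value for a one-sided test at α = 0.1: z_α = 1.282.
Power = P(Z > 1.282 − δ) = Φ(1.537) = 0.9379.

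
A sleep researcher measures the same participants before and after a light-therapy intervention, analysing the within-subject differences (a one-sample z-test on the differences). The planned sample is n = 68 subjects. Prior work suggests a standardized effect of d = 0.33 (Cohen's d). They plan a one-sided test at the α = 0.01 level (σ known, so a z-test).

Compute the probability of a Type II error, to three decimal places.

Noncentrality parameter: δ = d·√n = 0.33 × √68 = 2.7212
Critical value for a one-sided test at α = 0.01: z_α = 2.326.
Power = P(Z > 2.326 − δ) = Φ(0.395) = 0.6535.
Type II error: β = 1 − power = 1 − 0.6535 = 0.3465.

β ≈ 0.346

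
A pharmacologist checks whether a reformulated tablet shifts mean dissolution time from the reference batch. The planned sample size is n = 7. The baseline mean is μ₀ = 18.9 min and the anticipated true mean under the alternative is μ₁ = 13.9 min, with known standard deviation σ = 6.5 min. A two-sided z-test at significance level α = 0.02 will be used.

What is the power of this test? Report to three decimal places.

Power ≈ 0.385

Standardized effect: d = |μ₁ − μ₀| / σ = |13.9 − 18.9| / 6.5 = 0.7692
Noncentrality parameter: δ = d·√n = 0.7692 × √7 = 2.0352
Critical value for a two-sided test at α = 0.02: z_{α/2} = 2.326.
Power = Φ(δ − 2.326) + Φ(−δ − 2.326) = Φ(-0.291) + Φ(-4.362) = 0.3855 + 0.0000 = 0.3855.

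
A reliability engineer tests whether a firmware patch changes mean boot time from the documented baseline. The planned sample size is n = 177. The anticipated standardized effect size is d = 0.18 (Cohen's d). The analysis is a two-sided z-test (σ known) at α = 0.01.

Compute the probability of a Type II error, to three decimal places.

Noncentrality parameter: δ = d·√n = 0.18 × √177 = 2.3947
Critical value for a two-sided test at α = 0.01: z_{α/2} = 2.576.
Power = Φ(δ − 2.576) + Φ(−δ − 2.576) = Φ(-0.181) + Φ(-4.971) = 0.4282 + 0.0000 = 0.4282.
Type II error: β = 1 − power = 1 − 0.4282 = 0.5718.

β ≈ 0.572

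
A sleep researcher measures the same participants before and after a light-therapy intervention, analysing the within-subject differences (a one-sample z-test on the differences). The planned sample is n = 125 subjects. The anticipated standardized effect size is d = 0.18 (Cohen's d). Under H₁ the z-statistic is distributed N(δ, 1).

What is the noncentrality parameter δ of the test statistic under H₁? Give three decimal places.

δ = d·√n = 0.18 × √125 = 2.0125

δ ≈ 2.012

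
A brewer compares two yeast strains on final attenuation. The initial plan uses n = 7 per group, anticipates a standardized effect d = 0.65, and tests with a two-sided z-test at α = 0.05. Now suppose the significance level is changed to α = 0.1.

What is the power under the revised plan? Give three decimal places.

δ = d·√(n/2) = 0.65 × √(7/2) = 1.2160 (unchanged). New critical value: z_{0.05} = 1.645.
Revised power = Φ(δ − 1.645) + Φ(−δ − 1.645) = Φ(-0.429) + Φ(-2.861) = 0.3340 + 0.0021 = 0.3361.

Power ≈ 0.336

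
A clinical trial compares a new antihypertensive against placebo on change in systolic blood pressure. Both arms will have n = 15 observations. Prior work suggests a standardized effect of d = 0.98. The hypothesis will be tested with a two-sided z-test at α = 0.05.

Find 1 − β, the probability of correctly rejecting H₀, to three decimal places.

Power ≈ 0.765

Noncentrality parameter: δ = d·√(n/2) = 0.98 × √(15/2) = 2.6838
Two-sided α = 0.05 → critical value z_{0.025} = 1.960.
Power = Φ(δ − 1.960) + Φ(−δ − 1.960) = Φ(0.724) + Φ(-4.644) = 0.7654 + 0.0000 = 0.7654.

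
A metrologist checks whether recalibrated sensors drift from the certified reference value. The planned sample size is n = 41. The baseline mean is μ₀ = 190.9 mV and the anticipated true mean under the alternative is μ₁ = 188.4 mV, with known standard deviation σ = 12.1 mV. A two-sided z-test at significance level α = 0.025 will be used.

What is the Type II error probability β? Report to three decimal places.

β ≈ 0.821

Standardized effect: d = |μ₁ − μ₀| / σ = |188.4 − 190.9| / 12.1 = 0.2066
Noncentrality parameter: δ = d·√n = 0.2066 × √41 = 1.3230
Critical value for a two-sided test at α = 0.025: z_{α/2} = 2.241.
Power = Φ(δ − 2.241) + Φ(−δ − 2.241) = Φ(-0.918) + Φ(-3.564) = 0.1792 + 0.0002 = 0.1794.
Type II error: β = 1 − power = 1 − 0.1794 = 0.8206.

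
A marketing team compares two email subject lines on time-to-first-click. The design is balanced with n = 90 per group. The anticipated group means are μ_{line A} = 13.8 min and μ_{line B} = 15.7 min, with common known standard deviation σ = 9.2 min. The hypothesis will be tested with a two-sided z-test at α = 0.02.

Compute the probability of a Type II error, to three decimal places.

β ≈ 0.827

Standardized effect: d = |μ_{line A} − μ_{line B}| / σ = |13.8 − 15.7| / 9.2 = 0.2065
Noncentrality parameter: δ = d·√(n/2) = 0.2065 × √(90/2) = 1.3854
Critical value for a two-sided test at α = 0.02: z_{α/2} = 2.326.
Power = Φ(δ − 2.326) + Φ(−δ − 2.326) = Φ(-0.941) + Φ(-3.712) = 0.1734 + 0.0001 = 0.1735.
Type II error: β = 1 − power = 1 − 0.1735 = 0.8265.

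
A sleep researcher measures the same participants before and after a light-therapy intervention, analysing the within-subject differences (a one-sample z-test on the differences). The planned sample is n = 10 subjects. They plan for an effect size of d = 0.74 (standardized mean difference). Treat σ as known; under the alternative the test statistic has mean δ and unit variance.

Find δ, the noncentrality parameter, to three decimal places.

δ = d·√n = 0.74 × √10 = 2.3401

δ ≈ 2.340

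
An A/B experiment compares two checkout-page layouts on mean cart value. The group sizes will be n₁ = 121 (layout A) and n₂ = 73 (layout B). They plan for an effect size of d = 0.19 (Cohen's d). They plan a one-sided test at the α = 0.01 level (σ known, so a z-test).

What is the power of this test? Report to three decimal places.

Power ≈ 0.148

Noncentrality parameter: δ = d / √(1/n₁ + 1/n₂) = 0.19 / √(1/121 + 1/73) = 1.2821
Critical value for a one-sided test at α = 0.01: z_α = 2.326.
Power = P(Z > 2.326 − δ) = Φ(-1.044) = 0.1482.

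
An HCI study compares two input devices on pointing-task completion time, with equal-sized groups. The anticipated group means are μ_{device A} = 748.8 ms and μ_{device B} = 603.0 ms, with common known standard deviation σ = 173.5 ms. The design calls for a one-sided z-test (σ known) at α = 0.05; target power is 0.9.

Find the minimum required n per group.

n = 25 per group

Standardized effect: d = |μ_{device A} − μ_{device B}| / σ = |748.8 − 603.0| / 173.5 = 0.8403
For power 0.9 need Φ(δ − z_{0.05}) = 0.9, so δ = z_{0.05} + z_{0.10} = 1.645 + 1.282 = 2.926.
δ = d·√(n/2) ⇒ n = 2(δ/d)² = 2 × (2.926 / 0.8403)² = 24.25.
Rounding up, n = 25 per group.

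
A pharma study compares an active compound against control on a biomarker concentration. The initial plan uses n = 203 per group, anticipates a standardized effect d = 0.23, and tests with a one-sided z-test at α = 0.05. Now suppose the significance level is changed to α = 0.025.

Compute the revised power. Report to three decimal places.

δ = d·√(n/2) = 0.23 × √(203/2) = 2.3172 (unchanged). New critical value: z_{0.025} = 1.960.
Revised power = P(Z > 1.960 − δ) = Φ(0.357) = 0.6395.

Power ≈ 0.640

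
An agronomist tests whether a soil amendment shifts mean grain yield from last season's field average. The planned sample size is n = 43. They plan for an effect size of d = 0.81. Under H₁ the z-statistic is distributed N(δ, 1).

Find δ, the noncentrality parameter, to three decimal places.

The noncentrality parameter scales effect size by the design's sample-size factor: δ = d·√n = 0.81 × √43 = 5.3115

δ ≈ 5.312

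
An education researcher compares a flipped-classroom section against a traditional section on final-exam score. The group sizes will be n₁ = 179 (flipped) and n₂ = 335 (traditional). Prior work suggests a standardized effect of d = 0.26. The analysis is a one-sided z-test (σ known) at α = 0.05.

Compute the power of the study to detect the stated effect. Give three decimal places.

Power ≈ 0.878

Noncentrality parameter: δ = d / √(1/n₁ + 1/n₂) = 0.26 / √(1/179 + 1/335) = 2.8083
One-sided α = 0.05 → critical value z_{0.05} = 1.645.
Power = Φ(δ − 1.645) = Φ(1.163) = 0.8777.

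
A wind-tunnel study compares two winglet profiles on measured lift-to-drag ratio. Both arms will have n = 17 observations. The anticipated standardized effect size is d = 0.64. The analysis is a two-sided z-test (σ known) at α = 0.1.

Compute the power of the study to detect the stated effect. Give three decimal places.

Power ≈ 0.588

Noncentrality parameter: δ = d·√(n/2) = 0.64 × √(17/2) = 1.8659
Two-sided α = 0.1 → critical value z_{0.05} = 1.645.
Power = Φ(δ − 1.645) + Φ(−δ − 1.645) = Φ(0.221) + Φ(-3.511) = 0.5875 + 0.0002 = 0.5877.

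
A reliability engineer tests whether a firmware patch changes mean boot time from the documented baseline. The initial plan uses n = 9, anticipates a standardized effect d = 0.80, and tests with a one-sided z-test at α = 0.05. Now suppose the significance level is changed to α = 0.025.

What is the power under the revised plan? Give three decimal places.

δ = d·√n = 0.80 × √9 = 2.4000 (unchanged). New critical value: z_{0.025} = 1.960.
Revised power = P(Z > 1.960 − δ) = Φ(0.440) = 0.6700.

Power ≈ 0.670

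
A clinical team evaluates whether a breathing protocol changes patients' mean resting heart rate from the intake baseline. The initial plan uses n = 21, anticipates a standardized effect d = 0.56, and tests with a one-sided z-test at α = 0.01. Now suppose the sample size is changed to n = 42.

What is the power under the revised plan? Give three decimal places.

With n = 42: δ = d·√n = 0.56 × √42 = 3.6292. Critical value z_{0.01} = 2.326.
Revised power = Φ(δ − 2.326) = Φ(1.303) = 0.9037.

Power ≈ 0.904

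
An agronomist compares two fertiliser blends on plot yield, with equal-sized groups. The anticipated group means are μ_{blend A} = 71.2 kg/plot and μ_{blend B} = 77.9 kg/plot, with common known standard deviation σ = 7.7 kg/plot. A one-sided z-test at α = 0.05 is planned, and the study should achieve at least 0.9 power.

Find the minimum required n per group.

n = 23 per group

Standardized effect: d = |μ_{blend A} − μ_{blend B}| / σ = |71.2 − 77.9| / 7.7 = 0.8701
Set Φ(δ − 1.645) = 0.9; then δ − 1.645 = Φ⁻¹(0.9) = 1.282, giving δ = 2.926.
δ = d·√(n/2) ⇒ n = 2(δ/d)² = 2 × (2.926 / 0.8701)² = 22.62.
Round up to the next whole unit.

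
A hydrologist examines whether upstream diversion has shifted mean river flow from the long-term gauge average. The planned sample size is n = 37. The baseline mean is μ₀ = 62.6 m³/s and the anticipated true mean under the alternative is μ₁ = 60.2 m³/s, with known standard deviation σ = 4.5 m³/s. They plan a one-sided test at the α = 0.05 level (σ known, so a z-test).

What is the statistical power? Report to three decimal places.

Power ≈ 0.945

Standardized effect: d = |μ₁ − μ₀| / σ = |60.2 − 62.6| / 4.5 = 0.5333
Noncentrality parameter: δ = d·√n = 0.5333 × √37 = 3.2441
Critical value for a one-sided test at α = 0.05: z_α = 1.645.
Power = Φ(δ − 1.645) = Φ(1.599) = 0.9451.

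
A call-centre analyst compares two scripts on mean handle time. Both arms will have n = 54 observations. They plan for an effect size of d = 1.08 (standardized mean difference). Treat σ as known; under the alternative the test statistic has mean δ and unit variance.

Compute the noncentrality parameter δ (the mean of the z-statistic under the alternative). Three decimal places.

The noncentrality parameter scales effect size by the design's sample-size factor: δ = d·√(n/2) = 1.08 × √(54/2) = 5.6118

δ ≈ 5.612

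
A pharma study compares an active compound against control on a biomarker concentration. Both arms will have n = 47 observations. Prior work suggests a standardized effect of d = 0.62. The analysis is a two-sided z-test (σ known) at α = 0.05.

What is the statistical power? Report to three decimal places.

Power ≈ 0.852

Noncentrality parameter: δ = d·√(n/2) = 0.62 × √(47/2) = 3.0056
Two-sided α = 0.05 → critical value z_{0.025} = 1.960.
Power = Φ(δ − 1.960) + Φ(−δ − 1.960) = Φ(1.046) + Φ(-4.966) = 0.8521 + 0.0000 = 0.8521.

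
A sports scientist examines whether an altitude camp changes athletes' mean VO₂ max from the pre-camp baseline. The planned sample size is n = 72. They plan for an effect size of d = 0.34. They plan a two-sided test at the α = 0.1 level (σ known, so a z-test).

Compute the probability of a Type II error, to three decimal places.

Noncentrality parameter: δ = d·√n = 0.34 × √72 = 2.8850
Two-sided α = 0.1 → critical value z_{0.05} = 1.645.
Power = Φ(δ − 1.645) + Φ(−δ − 1.645) = Φ(1.240) + Φ(-4.530) = 0.8925 + 0.0000 = 0.8925.
Type II error: β = 1 − power = 1 − 0.8925 = 0.1075.

β ≈ 0.107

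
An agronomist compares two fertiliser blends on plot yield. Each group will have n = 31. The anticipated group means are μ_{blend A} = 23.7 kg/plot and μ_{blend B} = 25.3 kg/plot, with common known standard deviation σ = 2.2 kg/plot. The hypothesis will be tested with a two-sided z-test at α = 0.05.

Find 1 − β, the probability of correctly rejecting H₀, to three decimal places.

Power ≈ 0.817

Standardized effect: d = |μ_{blend A} − μ_{blend B}| / σ = |23.7 − 25.3| / 2.2 = 0.7273
Noncentrality parameter: δ = d·√(n/2) = 0.7273 × √(31/2) = 2.8633
Two-sided α = 0.05 → critical value z_{0.025} = 1.960.
Power = Φ(δ − 1.960) + Φ(−δ − 1.960) = Φ(0.903) + Φ(-4.823) = 0.8168 + 0.0000 = 0.8168.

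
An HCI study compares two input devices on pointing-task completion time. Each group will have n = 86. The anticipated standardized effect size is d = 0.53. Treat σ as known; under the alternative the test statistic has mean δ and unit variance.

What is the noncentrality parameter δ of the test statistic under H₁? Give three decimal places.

δ ≈ 3.475

The noncentrality parameter scales effect size by the design's sample-size factor: δ = d·√(n/2) = 0.53 × √(86/2) = 3.4754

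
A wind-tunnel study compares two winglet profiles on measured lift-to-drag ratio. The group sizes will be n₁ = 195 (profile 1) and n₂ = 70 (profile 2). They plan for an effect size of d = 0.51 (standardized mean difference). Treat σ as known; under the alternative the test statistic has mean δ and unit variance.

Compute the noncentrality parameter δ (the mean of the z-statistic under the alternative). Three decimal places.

δ ≈ 3.660

The noncentrality parameter scales effect size by the design's sample-size factor: δ = d / √(1/n₁ + 1/n₂) = 0.51 / √(1/195 + 1/70) = 3.6603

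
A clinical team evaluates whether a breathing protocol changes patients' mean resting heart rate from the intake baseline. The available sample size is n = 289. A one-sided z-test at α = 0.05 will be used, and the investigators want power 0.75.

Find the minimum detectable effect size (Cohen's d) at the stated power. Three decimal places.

d ≈ 0.136

Required noncentrality: δ = z_{0.05} + z_{0.25} = 1.645 + 0.674 = 2.319.
δ = d·√n ⇒ d = δ/√n = 2.319/√289 = 0.1364.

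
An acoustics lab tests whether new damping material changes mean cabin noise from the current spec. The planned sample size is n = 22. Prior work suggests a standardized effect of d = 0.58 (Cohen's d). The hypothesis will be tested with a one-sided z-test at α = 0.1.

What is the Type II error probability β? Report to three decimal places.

β ≈ 0.075

Noncentrality parameter: δ = d·√n = 0.58 × √22 = 2.7204
One-sided α = 0.1 → critical value z_{0.1} = 1.282.
Power = Φ(δ − 1.282) = Φ(1.439) = 0.9249.
Type II error: β = 1 − power = 1 − 0.9249 = 0.0751.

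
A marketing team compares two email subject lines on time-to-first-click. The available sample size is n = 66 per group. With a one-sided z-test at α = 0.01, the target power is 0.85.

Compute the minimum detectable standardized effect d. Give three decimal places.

d ≈ 0.585

Required noncentrality: δ = z_{0.01} + z_{0.15} = 2.326 + 1.036 = 3.363.
δ = d·√(n/2) ⇒ d = δ/√(n/2) = 3.363/√(66/2) = 0.5854.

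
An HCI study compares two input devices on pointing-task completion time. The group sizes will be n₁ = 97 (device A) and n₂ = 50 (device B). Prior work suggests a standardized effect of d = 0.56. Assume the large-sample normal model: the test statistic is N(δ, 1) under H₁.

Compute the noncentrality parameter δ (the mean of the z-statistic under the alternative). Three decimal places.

The noncentrality parameter scales effect size by the design's sample-size factor: δ = d / √(1/n₁ + 1/n₂) = 0.56 / √(1/97 + 1/50) = 3.2166

δ ≈ 3.217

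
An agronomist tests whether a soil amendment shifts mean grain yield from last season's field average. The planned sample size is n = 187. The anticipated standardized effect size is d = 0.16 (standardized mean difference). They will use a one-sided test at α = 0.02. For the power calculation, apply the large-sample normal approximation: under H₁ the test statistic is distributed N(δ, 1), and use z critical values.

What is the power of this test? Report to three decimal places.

Noncentrality parameter: δ = d·√n = 0.16 × √187 = 2.1880
Critical value for a one-sided test at α = 0.02: z_α = 2.054.
Power = P(Z > 2.054 − δ) = Φ(0.134) = 0.5534.

Power ≈ 0.553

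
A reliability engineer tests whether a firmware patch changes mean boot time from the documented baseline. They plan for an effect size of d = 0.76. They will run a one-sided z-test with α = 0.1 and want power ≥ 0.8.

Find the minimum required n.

For power 0.8 need Φ(δ − z_{0.1}) = 0.8, so δ = z_{0.1} + z_{0.20} = 1.282 + 0.842 = 2.123.
δ = d·√n ⇒ n = (δ/d)² = (2.123 / 0.76)² = 7.80.
Rounding up, n = 8.

n = 8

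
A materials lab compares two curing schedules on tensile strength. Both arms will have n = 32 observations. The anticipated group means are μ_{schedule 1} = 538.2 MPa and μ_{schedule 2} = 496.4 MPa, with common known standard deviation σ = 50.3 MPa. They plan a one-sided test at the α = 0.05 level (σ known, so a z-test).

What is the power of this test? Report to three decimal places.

Power ≈ 0.953

Standardized effect: d = |μ_{schedule 1} − μ_{schedule 2}| / σ = |538.2 − 496.4| / 50.3 = 0.8310
Noncentrality parameter: δ = d·√(n/2) = 0.8310 × √(32/2) = 3.3241
Critical value for a one-sided test at α = 0.05: z_α = 1.645.
Power = Φ(δ − 1.645) = Φ(1.679) = 0.9534.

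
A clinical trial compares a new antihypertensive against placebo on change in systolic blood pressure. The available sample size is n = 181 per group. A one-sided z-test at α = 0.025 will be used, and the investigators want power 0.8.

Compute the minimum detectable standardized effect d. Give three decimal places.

d ≈ 0.294

Need Φ(δ − 1.960) = 0.8, so δ = 1.960 + 0.842 = 2.802.
δ = d·√(n/2) ⇒ d = δ/√(n/2) = 2.802/√(181/2) = 0.2945.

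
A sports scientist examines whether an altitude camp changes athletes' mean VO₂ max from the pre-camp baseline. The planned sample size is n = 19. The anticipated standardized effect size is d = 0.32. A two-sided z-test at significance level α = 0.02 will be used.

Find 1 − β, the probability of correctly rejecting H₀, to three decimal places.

Power ≈ 0.176

Noncentrality parameter: δ = d·√n = 0.32 × √19 = 1.3948
Critical value for a two-sided test at α = 0.02: z_{α/2} = 2.326.
Power = Φ(δ − 2.326) + Φ(−δ − 2.326) = Φ(-0.932) + Φ(-3.721) = 0.1758 + 0.0001 = 0.1759.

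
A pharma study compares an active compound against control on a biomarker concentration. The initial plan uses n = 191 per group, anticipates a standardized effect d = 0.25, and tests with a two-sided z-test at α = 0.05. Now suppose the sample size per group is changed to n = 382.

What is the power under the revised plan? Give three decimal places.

With n = 382 per group: δ = d·√(n/2) = 0.25 × √(382/2) = 3.4551. Critical value z_{0.025} = 1.960.
Revised power = Φ(δ − 1.960) + Φ(−δ − 1.960) = Φ(1.495) + Φ(-5.415) = 0.9326 + 0.0000 = 0.9326.

Power ≈ 0.933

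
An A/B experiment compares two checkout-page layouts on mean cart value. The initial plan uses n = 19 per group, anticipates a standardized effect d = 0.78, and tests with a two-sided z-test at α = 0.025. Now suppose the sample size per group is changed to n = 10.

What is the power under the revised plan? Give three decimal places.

Power ≈ 0.310

With n = 10 per group: δ = d·√(n/2) = 0.78 × √(10/2) = 1.7441. Critical value z_{0.0125} = 2.241.
Revised power = Φ(δ − 2.241) + Φ(−δ − 2.241) = Φ(-0.497) + Φ(-3.986) = 0.3095 + 0.0000 = 0.3095.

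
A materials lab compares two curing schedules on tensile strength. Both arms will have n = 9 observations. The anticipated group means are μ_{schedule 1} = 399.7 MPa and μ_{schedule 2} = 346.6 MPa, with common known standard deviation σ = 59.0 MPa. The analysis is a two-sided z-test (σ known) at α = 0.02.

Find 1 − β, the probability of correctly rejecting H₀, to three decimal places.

Standardized effect: d = |μ_{schedule 1} − μ_{schedule 2}| / σ = |399.7 − 346.6| / 59.0 = 0.9000
Noncentrality parameter: λ = d·√(n/2) = 0.9000 × √(9/2) = 1.9092
Two-sided α = 0.02 → critical value z_{0.01} = 2.326.
Power = Φ(λ − 2.326) + Φ(−λ − 2.326) = Φ(-0.417) + Φ(-4.236) = 0.3383 + 0.0000 = 0.3383.

Power ≈ 0.338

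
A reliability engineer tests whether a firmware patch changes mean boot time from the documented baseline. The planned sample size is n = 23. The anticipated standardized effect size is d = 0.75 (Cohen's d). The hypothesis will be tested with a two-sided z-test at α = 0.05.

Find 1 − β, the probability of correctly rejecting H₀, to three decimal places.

Power ≈ 0.949

Noncentrality parameter: δ = d·√n = 0.75 × √23 = 3.5969
Two-sided α = 0.05 → critical value z_{0.025} = 1.960.
Power = Φ(δ − 1.960) + Φ(−δ − 1.960) = Φ(1.637) + Φ(-5.557) = 0.9492 + 0.0000 = 0.9492.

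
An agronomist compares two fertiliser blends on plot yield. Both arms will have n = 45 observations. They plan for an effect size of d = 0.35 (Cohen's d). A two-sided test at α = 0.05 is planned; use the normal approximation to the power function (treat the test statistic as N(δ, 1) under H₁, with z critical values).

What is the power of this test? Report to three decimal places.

Power ≈ 0.382

Noncentrality parameter: δ = d·√(n/2) = 0.35 × √(45/2) = 1.6602
Critical value for a two-sided test at α = 0.05: z_{α/2} = 1.960.
Power = Φ(δ − 1.960) + Φ(−δ − 1.960) = Φ(-0.300) + Φ(-3.620) = 0.3822 + 0.0001 = 0.3823.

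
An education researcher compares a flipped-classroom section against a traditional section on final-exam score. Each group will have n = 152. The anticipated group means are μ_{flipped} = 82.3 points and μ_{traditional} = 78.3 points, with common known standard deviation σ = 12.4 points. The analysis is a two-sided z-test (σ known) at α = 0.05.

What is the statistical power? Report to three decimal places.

Standardized effect: d = |μ_{flipped} − μ_{traditional}| / σ = |82.3 − 78.3| / 12.4 = 0.3226
Noncentrality parameter: δ = d·√(n/2) = 0.3226 × √(152/2) = 2.8122
Critical value for a two-sided test at α = 0.05: z_{α/2} = 1.960.
Power = Φ(δ − 1.960) + Φ(−δ − 1.960) = Φ(0.852) + Φ(-4.772) = 0.8030 + 0.0000 = 0.8030.

Power ≈ 0.803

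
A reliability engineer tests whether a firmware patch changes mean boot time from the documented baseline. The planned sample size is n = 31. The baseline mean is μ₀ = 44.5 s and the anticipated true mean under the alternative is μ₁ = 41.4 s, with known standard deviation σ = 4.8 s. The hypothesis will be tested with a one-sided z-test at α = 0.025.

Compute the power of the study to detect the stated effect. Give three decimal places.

Power ≈ 0.949

Standardized effect: d = |μ₁ − μ₀| / σ = |41.4 − 44.5| / 4.8 = 0.6458
Noncentrality parameter: δ = d·√n = 0.6458 × √31 = 3.5958
One-sided α = 0.025 → critical value z_{0.025} = 1.960.
Power = Φ(δ − 1.960) = Φ(1.636) = 0.9491.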